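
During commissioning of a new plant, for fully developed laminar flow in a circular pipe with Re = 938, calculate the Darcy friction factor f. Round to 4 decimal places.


f = 64 / Re
f = 64 / 938
f = 0.0682


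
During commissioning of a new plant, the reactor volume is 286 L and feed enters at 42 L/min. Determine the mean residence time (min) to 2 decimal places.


tau = V / v0
tau = 286 / 42
tau = 6.81 min


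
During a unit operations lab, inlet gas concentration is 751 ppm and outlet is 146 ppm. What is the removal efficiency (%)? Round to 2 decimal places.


Efficiency = (G_in - G_out) / G_in * 100%
Efficiency = (751 - 146) / 751 * 100
Efficiency = 605 / 751 * 100
Efficiency = 80.56%


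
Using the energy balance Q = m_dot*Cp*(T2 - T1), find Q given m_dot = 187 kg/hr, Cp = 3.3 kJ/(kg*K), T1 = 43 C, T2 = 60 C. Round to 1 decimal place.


Q = m_dot * Cp * (T2 - T1)
Q = 187 * 3.3 * (60 - 43)
Q = 187 * 3.3 * 17
Q = 10490.7 kJ/hr


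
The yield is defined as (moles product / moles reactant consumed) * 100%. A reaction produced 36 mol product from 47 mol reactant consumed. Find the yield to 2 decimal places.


Yield = (moles product / moles consumed) * 100%
Yield = (36 / 47) * 100
Yield = 0.766 * 100
Yield = 76.60%


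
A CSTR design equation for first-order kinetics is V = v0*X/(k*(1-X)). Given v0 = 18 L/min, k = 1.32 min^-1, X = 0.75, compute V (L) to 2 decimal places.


V = v0 * X / (k * (1 - X))
V = 18 * 0.75 / (1.32 * (1 - 0.75))
V = 13.5 / (1.32 * 0.25)
V = 13.5 / 0.33
V = 40.91 L


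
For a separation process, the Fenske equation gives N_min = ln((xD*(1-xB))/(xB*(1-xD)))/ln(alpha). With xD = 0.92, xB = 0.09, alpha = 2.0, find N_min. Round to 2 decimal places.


N_min = ln((xD*(1-xB))/(xB*(1-xD))) / ln(alpha)
Numerator inside ln: 0.8372 / 0.0072 = 116.277778
ln(116.277778) = 4.755982
ln(alpha) = ln(2.0) = 0.693147
N_min = 4.755982 / 0.693147 = 6.86


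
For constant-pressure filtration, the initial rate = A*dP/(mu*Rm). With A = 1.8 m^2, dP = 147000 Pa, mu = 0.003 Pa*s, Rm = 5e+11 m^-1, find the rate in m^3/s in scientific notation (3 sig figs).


rate = A * dP / (mu * Rm)
rate = 1.8 * 147000 / (0.003 * 5e+11)
rate = 264600.0 / 1.500e+09
rate = 1.76e-04 m^3/s


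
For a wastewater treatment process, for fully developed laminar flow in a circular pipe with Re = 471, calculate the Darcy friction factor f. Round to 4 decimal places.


f = 64 / Re
f = 64 / 471
f = 0.1359


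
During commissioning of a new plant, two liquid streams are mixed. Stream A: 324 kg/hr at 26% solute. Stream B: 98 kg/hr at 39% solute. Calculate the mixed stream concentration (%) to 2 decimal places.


Mass balance on solute: F1*x1 + F2*x2 = F3*x3
F3 = F1 + F2 = 324 + 98 = 422 kg/hr
x3 = (F1*x1 + F2*x2)/F3
x3 = (324*0.26 + 98*0.39) / 422
x3 = 29.02%


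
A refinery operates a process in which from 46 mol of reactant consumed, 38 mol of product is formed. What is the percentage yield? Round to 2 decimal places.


Yield = (moles product / moles consumed) * 100%
Yield = (38 / 46) * 100
Yield = 0.8261 * 100
Yield = 82.61%


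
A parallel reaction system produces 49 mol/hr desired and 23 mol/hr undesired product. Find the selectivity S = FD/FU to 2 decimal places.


S = desired product rate / undesired product rate
S = 49 / 23
S = 2.13


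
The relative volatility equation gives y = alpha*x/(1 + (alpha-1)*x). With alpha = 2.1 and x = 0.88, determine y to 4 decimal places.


y = alpha*x / (1 + (alpha-1)*x)
y = 2.1*0.88 / (1 + (2.1-1)*0.88)
y = 1.848 / (1 + 0.968)
y = 1.848 / 1.968
y = 0.9390


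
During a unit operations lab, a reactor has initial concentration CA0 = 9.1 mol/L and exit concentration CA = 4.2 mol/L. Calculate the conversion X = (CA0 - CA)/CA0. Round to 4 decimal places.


X = (CA0 - CA) / CA0
X = (9.1 - 4.2) / 9.1
X = 4.9 / 9.1
X = 0.5385


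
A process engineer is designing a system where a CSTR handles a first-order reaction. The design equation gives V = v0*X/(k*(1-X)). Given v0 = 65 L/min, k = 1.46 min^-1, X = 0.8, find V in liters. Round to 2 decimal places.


V = v0 * X / (k * (1 - X))
V = 65 * 0.8 / (1.46 * (1 - 0.8))
V = 52.0 / (1.46 * 0.2)
V = 52.0 / 0.292
V = 178.08 L


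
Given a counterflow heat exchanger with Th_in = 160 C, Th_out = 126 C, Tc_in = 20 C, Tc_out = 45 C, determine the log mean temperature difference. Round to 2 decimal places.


dT1 = Th_in - Tc_out = 160 - 45 = 115
dT2 = Th_out - Tc_in = 126 - 20 = 106
LMTD = (dT1 - dT2) / ln(dT1/dT2)
LMTD = (115 - 106) / ln(115/106)
LMTD = 110.44 K


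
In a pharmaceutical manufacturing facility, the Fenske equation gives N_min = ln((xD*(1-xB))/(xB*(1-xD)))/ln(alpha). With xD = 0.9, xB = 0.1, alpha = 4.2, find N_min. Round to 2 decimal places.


N_min = ln((xD*(1-xB))/(xB*(1-xD))) / ln(alpha)
Numerator inside ln: 0.81 / 0.01 = 81.0
ln(81.0) = 4.394449
ln(alpha) = ln(4.2) = 1.435085
N_min = 4.394449 / 1.435085 = 3.06


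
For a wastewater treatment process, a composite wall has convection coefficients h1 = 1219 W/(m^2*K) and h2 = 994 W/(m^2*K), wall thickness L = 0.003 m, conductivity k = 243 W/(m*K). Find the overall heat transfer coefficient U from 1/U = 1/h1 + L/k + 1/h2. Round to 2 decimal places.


1/U = 1/h1 + L/k + 1/h2
1/U = 1/1219 + 0.003/243 + 1/994
1/U = 0.0008203445 + 1.23457e-05 + 0.0010060362
1/U = 0.0018387264
U = 543.85 W/(m^2*K)


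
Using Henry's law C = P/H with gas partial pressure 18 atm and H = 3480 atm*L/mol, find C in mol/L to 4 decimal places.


C = P / H
C = 18 / 3480
C = 0.0052 mol/L


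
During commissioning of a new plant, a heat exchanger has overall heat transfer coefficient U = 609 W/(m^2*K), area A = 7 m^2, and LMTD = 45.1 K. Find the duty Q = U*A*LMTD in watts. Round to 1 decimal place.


Q = U * A * LMTD
Q = 609 * 7 * 45.1
Q = 192261.3 W


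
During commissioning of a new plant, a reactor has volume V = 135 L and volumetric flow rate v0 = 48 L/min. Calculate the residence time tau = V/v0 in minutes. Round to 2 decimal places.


tau = V / v0
tau = 135 / 48
tau = 2.81 min


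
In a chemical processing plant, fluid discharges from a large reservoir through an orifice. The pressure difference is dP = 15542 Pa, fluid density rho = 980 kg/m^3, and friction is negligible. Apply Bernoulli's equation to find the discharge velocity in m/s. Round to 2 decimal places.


v = sqrt(2*dP/rho)
v = sqrt(2*15542/980)
v = sqrt(31.718367)
v = 5.63 m/s


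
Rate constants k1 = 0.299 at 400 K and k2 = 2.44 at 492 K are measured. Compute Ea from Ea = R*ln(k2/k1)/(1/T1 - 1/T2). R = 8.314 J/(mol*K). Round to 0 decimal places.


Ea = R * ln(k2/k1) / (1/T1 - 1/T2)
ln(k2/k1) = ln(2.44/0.299) = 2.0993097
1/T1 - 1/T2 = 1/400 - 1/492 = 0.000467479675
Ea = 8.314 * 2.0993097 / 0.000467479675
Ea = 37336 J/mol


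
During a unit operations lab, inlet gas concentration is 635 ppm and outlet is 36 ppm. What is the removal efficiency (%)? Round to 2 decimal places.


Efficiency = (G_in - G_out) / G_in * 100%
Efficiency = (635 - 36) / 635 * 100
Efficiency = 599 / 635 * 100
Efficiency = 94.33%


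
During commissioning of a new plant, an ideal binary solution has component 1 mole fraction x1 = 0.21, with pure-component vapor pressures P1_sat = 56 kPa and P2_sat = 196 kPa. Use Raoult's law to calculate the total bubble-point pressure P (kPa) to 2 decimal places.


P = x1*P1_sat + x2*P2_sat
x2 = 1 - x1 = 1 - 0.21 = 0.79
P = 0.21*56 + 0.79*196
P = 11.76 + 154.84
P = 166.60 kPa


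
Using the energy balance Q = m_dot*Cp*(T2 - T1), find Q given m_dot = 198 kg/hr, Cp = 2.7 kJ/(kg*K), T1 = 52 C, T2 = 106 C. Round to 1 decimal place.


Q = m_dot * Cp * (T2 - T1)
Q = 198 * 2.7 * (106 - 52)
Q = 198 * 2.7 * 54
Q = 28868.4 kJ/hr


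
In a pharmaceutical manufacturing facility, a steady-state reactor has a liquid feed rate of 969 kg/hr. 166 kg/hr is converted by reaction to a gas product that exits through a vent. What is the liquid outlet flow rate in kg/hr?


Steady-state mass balance on the main outlet: F_out = F_in - F_removed
F_out = 969 - 166
F_out = 803 kg/hr


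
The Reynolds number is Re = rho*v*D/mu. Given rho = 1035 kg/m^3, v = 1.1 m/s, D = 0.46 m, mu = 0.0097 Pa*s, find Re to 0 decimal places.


Re = rho * v * D / mu
Re = 1035 * 1.1 * 0.46 / 0.0097
Re = 523.71 / 0.0097
Re = 53991


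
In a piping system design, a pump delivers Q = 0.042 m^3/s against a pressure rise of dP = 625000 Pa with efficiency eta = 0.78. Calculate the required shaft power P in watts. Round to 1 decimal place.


P = Q * dP / eta
P = 0.042 * 625000 / 0.78
P = 26250.0 / 0.78
P = 33653.8 W


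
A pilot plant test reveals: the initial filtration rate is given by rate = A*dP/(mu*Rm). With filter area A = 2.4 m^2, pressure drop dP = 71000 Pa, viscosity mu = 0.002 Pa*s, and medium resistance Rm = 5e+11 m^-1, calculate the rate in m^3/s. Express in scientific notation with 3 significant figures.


rate = A * dP / (mu * Rm)
rate = 2.4 * 71000 / (0.002 * 5e+11)
rate = 170400.0 / 1.000e+09
rate = 1.70e-04 m^3/s


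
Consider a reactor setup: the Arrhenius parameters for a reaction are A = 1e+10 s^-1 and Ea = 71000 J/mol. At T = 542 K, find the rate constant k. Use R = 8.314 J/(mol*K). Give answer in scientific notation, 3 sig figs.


k = A * exp(-Ea/(R*T))
k = 1e+10 * exp(-71000 / (8.314 * 542))
k = 1e+10 * exp(-15.756111)
k = 1.44e+03


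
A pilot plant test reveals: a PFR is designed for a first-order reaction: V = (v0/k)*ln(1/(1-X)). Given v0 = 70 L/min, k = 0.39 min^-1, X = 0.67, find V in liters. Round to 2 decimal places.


V = (v0/k) * ln(1/(1-X))
V = (70/0.39) * ln(1/(1-0.67))
V = 179.487179 * ln(3.030303)
V = 179.487179 * 1.108663
V = 198.99 L


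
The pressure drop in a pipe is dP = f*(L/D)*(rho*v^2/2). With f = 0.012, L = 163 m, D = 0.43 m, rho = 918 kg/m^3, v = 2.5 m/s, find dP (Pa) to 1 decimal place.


dP = f * (L/D) * (rho*v^2/2)
dP = 0.012 * (163/0.43) * (918*2.5^2/2)
L/D = 379.06976744
rho*v^2/2 = 918*6.25/2 = 2868.75
dP = 0.012 * 379.06976744 * 2868.75
dP = 13049.5 Pa


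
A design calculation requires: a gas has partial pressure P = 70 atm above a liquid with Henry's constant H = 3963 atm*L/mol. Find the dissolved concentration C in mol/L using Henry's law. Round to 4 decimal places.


C = P / H
C = 70 / 3963
C = 0.0177 mol/L


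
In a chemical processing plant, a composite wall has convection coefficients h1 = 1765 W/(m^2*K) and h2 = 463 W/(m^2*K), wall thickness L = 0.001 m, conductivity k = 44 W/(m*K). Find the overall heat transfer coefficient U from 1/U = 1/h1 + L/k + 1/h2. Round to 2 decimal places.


1/U = 1/h1 + L/k + 1/h2
1/U = 1/1765 + 0.001/44 + 1/463
1/U = 0.0005665722 + 2.27273e-05 + 0.0021598272
1/U = 0.0027491267
U = 363.75 W/(m^2*K)


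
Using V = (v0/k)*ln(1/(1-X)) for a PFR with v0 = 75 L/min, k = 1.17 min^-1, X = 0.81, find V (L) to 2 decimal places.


V = (v0/k) * ln(1/(1-X))
V = (75/1.17) * ln(1/(1-0.81))
V = 64.102564 * ln(5.263158)
V = 64.102564 * 1.660731
V = 106.46 L


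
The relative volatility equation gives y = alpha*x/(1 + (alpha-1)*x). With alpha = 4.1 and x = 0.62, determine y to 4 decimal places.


y = alpha*x / (1 + (alpha-1)*x)
y = 4.1*0.62 / (1 + (4.1-1)*0.62)
y = 2.542 / (1 + 1.922)
y = 2.542 / 2.922
y = 0.8700


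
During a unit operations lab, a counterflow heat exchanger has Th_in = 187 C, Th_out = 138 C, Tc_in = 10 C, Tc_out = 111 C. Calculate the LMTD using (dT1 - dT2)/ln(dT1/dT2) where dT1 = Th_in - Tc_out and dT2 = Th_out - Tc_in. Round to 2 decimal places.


dT1 = Th_in - Tc_out = 187 - 111 = 76
dT2 = Th_out - Tc_in = 138 - 10 = 128
LMTD = (dT1 - dT2) / ln(dT1/dT2)
LMTD = (76 - 128) / ln(76/128)
LMTD = 99.75 K


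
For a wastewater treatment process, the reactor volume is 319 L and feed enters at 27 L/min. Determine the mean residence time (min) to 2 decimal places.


tau = V / v0
tau = 319 / 27
tau = 11.81 min


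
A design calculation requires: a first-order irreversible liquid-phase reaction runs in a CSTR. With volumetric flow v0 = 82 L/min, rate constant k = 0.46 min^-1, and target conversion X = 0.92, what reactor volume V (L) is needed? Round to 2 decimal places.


V = v0 * X / (k * (1 - X))
V = 82 * 0.92 / (0.46 * (1 - 0.92))
V = 75.44 / (0.46 * 0.08)
V = 75.44 / 0.0368
V = 2050.00 L


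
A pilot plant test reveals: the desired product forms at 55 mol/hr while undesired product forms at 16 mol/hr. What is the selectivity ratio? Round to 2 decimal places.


S = desired product rate / undesired product rate
S = 55 / 16
S = 3.44


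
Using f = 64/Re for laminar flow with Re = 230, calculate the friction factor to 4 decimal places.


f = 64 / Re
f = 64 / 230
f = 0.2783


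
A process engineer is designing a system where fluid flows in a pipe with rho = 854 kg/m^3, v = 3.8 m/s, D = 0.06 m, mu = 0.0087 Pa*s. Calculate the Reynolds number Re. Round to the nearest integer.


Re = rho * v * D / mu
Re = 854 * 3.8 * 0.06 / 0.0087
Re = 194.712 / 0.0087
Re = 22381


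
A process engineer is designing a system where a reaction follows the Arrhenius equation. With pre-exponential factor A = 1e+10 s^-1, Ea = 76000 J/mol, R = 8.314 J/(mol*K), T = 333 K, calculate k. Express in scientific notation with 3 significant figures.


k = A * exp(-Ea/(R*T))
k = 1e+10 * exp(-76000 / (8.314 * 333))
k = 1e+10 * exp(-27.451074)
k = 1.20e-02


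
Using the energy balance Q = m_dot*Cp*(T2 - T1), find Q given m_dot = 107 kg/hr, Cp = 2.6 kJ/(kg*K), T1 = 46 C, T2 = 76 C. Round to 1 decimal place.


Q = m_dot * Cp * (T2 - T1)
Q = 107 * 2.6 * (76 - 46)
Q = 107 * 2.6 * 30
Q = 8346.0 kJ/hr


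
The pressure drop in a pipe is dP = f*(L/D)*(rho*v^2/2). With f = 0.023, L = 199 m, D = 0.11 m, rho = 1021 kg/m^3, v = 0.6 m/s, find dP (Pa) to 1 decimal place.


dP = f * (L/D) * (rho*v^2/2)
dP = 0.023 * (199/0.11) * (1021*0.6^2/2)
L/D = 1809.09090909
rho*v^2/2 = 1021*0.36/2 = 183.78
dP = 0.023 * 1809.09090909 * 183.78
dP = 7646.9 Pa


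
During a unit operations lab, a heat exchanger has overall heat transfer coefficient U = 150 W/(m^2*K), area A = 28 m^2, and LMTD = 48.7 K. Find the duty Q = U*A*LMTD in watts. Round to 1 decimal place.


Q = U * A * LMTD
Q = 150 * 28 * 48.7
Q = 204540.0 W


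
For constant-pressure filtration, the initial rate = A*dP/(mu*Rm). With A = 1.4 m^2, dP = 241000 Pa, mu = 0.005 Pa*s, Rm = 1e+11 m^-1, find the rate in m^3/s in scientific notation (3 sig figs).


rate = A * dP / (mu * Rm)
rate = 1.4 * 241000 / (0.005 * 1e+11)
rate = 337400.0 / 5.000e+08
rate = 6.75e-04 m^3/s


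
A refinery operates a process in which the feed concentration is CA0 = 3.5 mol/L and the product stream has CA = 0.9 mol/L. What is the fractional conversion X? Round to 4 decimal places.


X = (CA0 - CA) / CA0
X = (3.5 - 0.9) / 3.5
X = 2.6 / 3.5
X = 0.7429


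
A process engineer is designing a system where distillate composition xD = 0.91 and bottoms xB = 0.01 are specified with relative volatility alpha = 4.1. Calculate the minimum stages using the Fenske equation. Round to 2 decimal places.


N_min = ln((xD*(1-xB))/(xB*(1-xD))) / ln(alpha)
Numerator inside ln: 0.9009 / 0.0009 = 1001.0
ln(1001.0) = 6.908755
ln(alpha) = ln(4.1) = 1.410987
N_min = 6.908755 / 1.410987 = 4.90


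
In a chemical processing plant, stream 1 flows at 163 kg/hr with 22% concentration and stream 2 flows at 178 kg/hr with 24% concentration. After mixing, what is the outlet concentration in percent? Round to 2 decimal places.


Mass balance on solute: F1*x1 + F2*x2 = F3*x3
F3 = F1 + F2 = 163 + 178 = 341 kg/hr
x3 = (F1*x1 + F2*x2)/F3
x3 = (163*0.22 + 178*0.24) / 341
x3 = 23.04%


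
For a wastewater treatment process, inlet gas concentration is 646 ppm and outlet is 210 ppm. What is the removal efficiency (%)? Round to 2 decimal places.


Efficiency = (G_in - G_out) / G_in * 100%
Efficiency = (646 - 210) / 646 * 100
Efficiency = 436 / 646 * 100
Efficiency = 67.49%


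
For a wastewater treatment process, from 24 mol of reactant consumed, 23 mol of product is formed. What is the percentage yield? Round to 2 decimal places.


Yield = (moles product / moles consumed) * 100%
Yield = (23 / 24) * 100
Yield = 0.9583 * 100
Yield = 95.83%


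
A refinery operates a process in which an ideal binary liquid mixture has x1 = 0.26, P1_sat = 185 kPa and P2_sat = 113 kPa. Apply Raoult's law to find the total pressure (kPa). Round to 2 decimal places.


P = x1*P1_sat + x2*P2_sat
x2 = 1 - x1 = 1 - 0.26 = 0.74
P = 0.26*185 + 0.74*113
P = 48.1 + 83.62
P = 131.72 kPa


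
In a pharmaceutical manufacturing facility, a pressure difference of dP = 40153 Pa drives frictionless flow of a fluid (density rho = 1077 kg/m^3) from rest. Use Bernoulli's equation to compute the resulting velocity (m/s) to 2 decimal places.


v = sqrt(2*dP/rho)
v = sqrt(2*40153/1077)
v = sqrt(74.564531)
v = 8.64 m/s


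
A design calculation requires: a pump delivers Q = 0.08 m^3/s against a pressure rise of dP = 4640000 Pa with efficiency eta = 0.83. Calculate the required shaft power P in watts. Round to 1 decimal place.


P = Q * dP / eta
P = 0.08 * 4640000 / 0.83
P = 371200.0 / 0.83
P = 447228.9 W


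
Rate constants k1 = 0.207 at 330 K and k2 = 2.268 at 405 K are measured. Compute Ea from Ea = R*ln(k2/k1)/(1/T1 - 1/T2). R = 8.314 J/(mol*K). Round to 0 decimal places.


Ea = R * ln(k2/k1) / (1/T1 - 1/T2)
ln(k2/k1) = ln(2.268/0.207) = 2.3939349
1/T1 - 1/T2 = 1/330 - 1/405 = 0.000561167228
Ea = 8.314 * 2.3939349 / 0.000561167228
Ea = 35467 J/mol


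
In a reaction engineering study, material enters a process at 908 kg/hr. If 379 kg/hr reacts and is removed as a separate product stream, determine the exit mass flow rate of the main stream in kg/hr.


Steady-state mass balance on the main outlet: F_out = F_in - F_removed
F_out = 908 - 379
F_out = 529 kg/hr


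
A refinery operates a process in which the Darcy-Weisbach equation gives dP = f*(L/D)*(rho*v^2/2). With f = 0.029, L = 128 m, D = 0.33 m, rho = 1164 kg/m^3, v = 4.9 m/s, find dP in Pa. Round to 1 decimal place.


dP = f * (L/D) * (rho*v^2/2)
dP = 0.029 * (128/0.33) * (1164*4.9^2/2)
L/D = 387.87878788
rho*v^2/2 = 1164*24.01/2 = 13973.82
dP = 0.029 * 387.87878788 * 13973.82
dP = 157184.3 Pa


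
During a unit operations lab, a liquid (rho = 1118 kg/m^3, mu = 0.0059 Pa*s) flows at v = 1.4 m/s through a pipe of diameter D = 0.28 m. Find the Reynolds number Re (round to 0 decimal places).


Re = rho * v * D / mu
Re = 1118 * 1.4 * 0.28 / 0.0059
Re = 438.256 / 0.0059
Re = 74281


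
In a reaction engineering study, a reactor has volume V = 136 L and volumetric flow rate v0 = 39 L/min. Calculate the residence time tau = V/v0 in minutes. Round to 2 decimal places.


tau = V / v0
tau = 136 / 39
tau = 3.49 min


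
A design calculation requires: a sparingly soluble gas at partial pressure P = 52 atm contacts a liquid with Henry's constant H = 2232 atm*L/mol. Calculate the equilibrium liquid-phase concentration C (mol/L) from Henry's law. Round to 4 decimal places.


C = P / H
C = 52 / 2232
C = 0.0233 mol/L


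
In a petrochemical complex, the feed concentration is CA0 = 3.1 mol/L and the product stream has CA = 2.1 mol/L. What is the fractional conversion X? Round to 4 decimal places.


X = (CA0 - CA) / CA0
X = (3.1 - 2.1) / 3.1
X = 1.0 / 3.1
X = 0.3226


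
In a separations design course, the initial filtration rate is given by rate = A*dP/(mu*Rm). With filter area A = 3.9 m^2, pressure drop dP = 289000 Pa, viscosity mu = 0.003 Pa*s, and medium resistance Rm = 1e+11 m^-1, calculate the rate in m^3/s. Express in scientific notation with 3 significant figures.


rate = A * dP / (mu * Rm)
rate = 3.9 * 289000 / (0.003 * 1e+11)
rate = 1127100.0 / 3.000e+08
rate = 3.76e-03 m^3/s


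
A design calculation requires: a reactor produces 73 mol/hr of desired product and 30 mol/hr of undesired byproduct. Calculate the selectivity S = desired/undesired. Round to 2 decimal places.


S = desired product rate / undesired product rate
S = 73 / 30
S = 2.43


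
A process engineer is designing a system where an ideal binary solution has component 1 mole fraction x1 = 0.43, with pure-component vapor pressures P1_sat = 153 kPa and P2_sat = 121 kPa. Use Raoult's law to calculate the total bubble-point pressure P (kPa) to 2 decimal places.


P = x1*P1_sat + x2*P2_sat
x2 = 1 - x1 = 1 - 0.43 = 0.57
P = 0.43*153 + 0.57*121
P = 65.79 + 68.97
P = 134.76 kPa


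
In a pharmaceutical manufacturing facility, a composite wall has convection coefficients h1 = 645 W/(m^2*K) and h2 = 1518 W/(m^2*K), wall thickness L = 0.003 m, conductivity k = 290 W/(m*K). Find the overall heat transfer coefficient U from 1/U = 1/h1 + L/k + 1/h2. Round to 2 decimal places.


1/U = 1/h1 + L/k + 1/h2
1/U = 1/645 + 0.003/290 + 1/1518
1/U = 0.0015503876 + 1.03448e-05 + 0.0006587615
1/U = 0.0022194939
U = 450.55 W/(m^2*K)


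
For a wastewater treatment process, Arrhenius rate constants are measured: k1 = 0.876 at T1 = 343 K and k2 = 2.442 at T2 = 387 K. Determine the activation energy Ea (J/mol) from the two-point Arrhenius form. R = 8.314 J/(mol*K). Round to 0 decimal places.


Ea = R * ln(k2/k1) / (1/T1 - 1/T2)
ln(k2/k1) = ln(2.442/0.876) = 1.0252066
1/T1 - 1/T2 = 1/343 - 1/387 = 0.000331472567
Ea = 8.314 * 1.0252066 / 0.000331472567
Ea = 25714 J/mol


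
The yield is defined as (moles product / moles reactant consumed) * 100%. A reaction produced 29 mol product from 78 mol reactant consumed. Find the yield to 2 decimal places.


Yield = (moles product / moles consumed) * 100%
Yield = (29 / 78) * 100
Yield = 0.3718 * 100
Yield = 37.18%


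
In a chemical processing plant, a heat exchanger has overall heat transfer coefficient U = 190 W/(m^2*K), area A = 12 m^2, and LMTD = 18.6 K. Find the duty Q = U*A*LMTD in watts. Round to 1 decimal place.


Q = U * A * LMTD
Q = 190 * 12 * 18.6
Q = 42408.0 W


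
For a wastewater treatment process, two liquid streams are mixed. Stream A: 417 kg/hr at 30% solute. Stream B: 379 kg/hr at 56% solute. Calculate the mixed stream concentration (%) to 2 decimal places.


Mass balance on solute: F1*x1 + F2*x2 = F3*x3
F3 = F1 + F2 = 417 + 379 = 796 kg/hr
x3 = (F1*x1 + F2*x2)/F3
x3 = (417*0.3 + 379*0.56) / 796
x3 = 42.38%


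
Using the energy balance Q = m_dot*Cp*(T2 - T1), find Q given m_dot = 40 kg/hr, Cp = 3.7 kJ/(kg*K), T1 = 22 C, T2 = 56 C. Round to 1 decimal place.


Q = m_dot * Cp * (T2 - T1)
Q = 40 * 3.7 * (56 - 22)
Q = 40 * 3.7 * 34
Q = 5032.0 kJ/hr


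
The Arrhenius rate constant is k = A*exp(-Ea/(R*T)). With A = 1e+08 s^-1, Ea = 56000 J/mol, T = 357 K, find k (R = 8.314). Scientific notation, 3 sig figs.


k = A * exp(-Ea/(R*T))
k = 1e+08 * exp(-56000 / (8.314 * 357))
k = 1e+08 * exp(-18.867302)
k = 6.40e-01


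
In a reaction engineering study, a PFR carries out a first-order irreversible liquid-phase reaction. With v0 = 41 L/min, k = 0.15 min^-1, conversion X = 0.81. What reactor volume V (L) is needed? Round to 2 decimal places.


V = (v0/k) * ln(1/(1-X))
V = (41/0.15) * ln(1/(1-0.81))
V = 273.333333 * ln(5.263158)
V = 273.333333 * 1.660731
V = 453.93 L


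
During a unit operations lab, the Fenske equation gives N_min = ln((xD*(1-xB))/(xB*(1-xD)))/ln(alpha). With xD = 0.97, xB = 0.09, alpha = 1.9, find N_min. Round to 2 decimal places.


N_min = ln((xD*(1-xB))/(xB*(1-xD))) / ln(alpha)
Numerator inside ln: 0.8827 / 0.0027 = 326.925926
ln(326.925926) = 5.789734
ln(alpha) = ln(1.9) = 0.641854
N_min = 5.789734 / 0.641854 = 9.02


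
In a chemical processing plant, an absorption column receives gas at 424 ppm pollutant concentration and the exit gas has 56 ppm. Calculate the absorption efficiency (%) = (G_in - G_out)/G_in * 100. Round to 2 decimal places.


Efficiency = (G_in - G_out) / G_in * 100%
Efficiency = (424 - 56) / 424 * 100
Efficiency = 368 / 424 * 100
Efficiency = 86.79%


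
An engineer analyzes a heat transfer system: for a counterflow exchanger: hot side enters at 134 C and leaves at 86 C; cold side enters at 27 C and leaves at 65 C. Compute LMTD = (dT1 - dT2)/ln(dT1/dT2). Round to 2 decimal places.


dT1 = Th_in - Tc_out = 134 - 65 = 69
dT2 = Th_out - Tc_in = 86 - 27 = 59
LMTD = (dT1 - dT2) / ln(dT1/dT2)
LMTD = (69 - 59) / ln(69/59)
LMTD = 63.87 K


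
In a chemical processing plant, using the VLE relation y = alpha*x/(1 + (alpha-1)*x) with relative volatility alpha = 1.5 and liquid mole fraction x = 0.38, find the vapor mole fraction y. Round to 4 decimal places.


y = alpha*x / (1 + (alpha-1)*x)
y = 1.5*0.38 / (1 + (1.5-1)*0.38)
y = 0.57 / (1 + 0.19)
y = 0.57 / 1.19
y = 0.4790


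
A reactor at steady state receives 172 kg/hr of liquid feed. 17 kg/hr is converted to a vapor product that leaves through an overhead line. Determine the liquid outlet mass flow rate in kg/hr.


Steady-state mass balance on the main outlet: F_out = F_in - F_removed
F_out = 172 - 17
F_out = 155 kg/hr


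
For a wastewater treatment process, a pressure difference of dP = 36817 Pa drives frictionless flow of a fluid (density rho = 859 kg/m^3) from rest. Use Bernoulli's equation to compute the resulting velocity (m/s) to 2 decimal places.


v = sqrt(2*dP/rho)
v = sqrt(2*36817/859)
v = sqrt(85.720605)
v = 9.26 m/s


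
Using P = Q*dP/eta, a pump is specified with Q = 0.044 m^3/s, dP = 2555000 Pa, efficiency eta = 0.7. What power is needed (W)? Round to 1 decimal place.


P = Q * dP / eta
P = 0.044 * 2555000 / 0.7
P = 112420.0 / 0.7
P = 160600.0 W


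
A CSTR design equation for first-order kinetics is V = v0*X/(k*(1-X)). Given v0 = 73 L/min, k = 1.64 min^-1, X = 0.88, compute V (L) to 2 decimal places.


V = v0 * X / (k * (1 - X))
V = 73 * 0.88 / (1.64 * (1 - 0.88))
V = 64.24 / (1.64 * 0.12)
V = 64.24 / 0.1968
V = 326.42 L


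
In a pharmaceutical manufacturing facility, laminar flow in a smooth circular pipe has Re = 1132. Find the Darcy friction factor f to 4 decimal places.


f = 64 / Re
f = 64 / 1132
f = 0.0565


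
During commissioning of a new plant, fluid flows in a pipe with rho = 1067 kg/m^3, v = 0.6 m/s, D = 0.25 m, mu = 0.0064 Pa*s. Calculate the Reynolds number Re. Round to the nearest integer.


Re = rho * v * D / mu
Re = 1067 * 0.6 * 0.25 / 0.0064
Re = 160.05 / 0.0064
Re = 25008


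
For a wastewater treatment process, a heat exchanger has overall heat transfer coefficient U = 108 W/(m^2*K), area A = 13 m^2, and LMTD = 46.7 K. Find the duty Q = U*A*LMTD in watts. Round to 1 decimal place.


Q = U * A * LMTD
Q = 108 * 13 * 46.7
Q = 65566.8 W


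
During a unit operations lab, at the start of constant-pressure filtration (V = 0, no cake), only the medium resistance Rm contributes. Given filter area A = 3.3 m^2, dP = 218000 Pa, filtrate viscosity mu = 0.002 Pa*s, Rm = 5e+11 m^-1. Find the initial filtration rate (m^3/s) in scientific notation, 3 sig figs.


rate = A * dP / (mu * Rm)
rate = 3.3 * 218000 / (0.002 * 5e+11)
rate = 719400.0 / 1.000e+09
rate = 7.19e-04 m^3/s


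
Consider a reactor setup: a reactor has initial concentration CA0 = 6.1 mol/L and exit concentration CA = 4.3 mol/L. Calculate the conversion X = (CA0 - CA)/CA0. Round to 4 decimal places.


X = (CA0 - CA) / CA0
X = (6.1 - 4.3) / 6.1
X = 1.8 / 6.1
X = 0.2951


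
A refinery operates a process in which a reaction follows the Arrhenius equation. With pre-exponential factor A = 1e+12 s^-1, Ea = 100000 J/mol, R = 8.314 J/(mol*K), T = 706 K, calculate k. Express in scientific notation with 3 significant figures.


k = A * exp(-Ea/(R*T))
k = 1e+12 * exp(-100000 / (8.314 * 706))
k = 1e+12 * exp(-17.036692)
k = 3.99e+04


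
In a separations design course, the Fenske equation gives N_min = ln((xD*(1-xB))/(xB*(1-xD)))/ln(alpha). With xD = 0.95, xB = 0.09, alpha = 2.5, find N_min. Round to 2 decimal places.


N_min = ln((xD*(1-xB))/(xB*(1-xD))) / ln(alpha)
Numerator inside ln: 0.8645 / 0.0045 = 192.111111
ln(192.111111) = 5.258074
ln(alpha) = ln(2.5) = 0.916291
N_min = 5.258074 / 0.916291 = 5.74


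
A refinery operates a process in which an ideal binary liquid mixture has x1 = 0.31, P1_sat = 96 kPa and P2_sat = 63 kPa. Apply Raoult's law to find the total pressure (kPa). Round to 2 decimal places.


P = x1*P1_sat + x2*P2_sat
x2 = 1 - x1 = 1 - 0.31 = 0.69
P = 0.31*96 + 0.69*63
P = 29.76 + 43.47
P = 73.23 kPa


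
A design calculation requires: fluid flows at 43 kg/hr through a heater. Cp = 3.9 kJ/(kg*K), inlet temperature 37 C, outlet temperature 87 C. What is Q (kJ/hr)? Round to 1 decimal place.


Q = m_dot * Cp * (T2 - T1)
Q = 43 * 3.9 * (87 - 37)
Q = 43 * 3.9 * 50
Q = 8385.0 kJ/hr


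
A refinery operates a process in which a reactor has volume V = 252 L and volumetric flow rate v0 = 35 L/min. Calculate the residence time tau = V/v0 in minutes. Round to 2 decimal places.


tau = V / v0
tau = 252 / 35
tau = 7.20 min


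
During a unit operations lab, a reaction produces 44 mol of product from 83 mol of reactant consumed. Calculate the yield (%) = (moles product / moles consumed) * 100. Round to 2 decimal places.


Yield = (moles product / moles consumed) * 100%
Yield = (44 / 83) * 100
Yield = 0.5301 * 100
Yield = 53.01%


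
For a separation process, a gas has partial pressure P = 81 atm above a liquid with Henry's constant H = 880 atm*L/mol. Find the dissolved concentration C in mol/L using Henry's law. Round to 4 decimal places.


C = P / H
C = 81 / 880
C = 0.0920 mol/L


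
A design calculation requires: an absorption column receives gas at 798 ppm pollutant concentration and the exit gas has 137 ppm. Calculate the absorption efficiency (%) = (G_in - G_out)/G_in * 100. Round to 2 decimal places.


Efficiency = (G_in - G_out) / G_in * 100%
Efficiency = (798 - 137) / 798 * 100
Efficiency = 661 / 798 * 100
Efficiency = 82.83%


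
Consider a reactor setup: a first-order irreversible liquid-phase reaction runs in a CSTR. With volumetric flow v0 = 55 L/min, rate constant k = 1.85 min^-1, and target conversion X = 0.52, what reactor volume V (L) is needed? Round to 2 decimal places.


V = v0 * X / (k * (1 - X))
V = 55 * 0.52 / (1.85 * (1 - 0.52))
V = 28.6 / (1.85 * 0.48)
V = 28.6 / 0.888
V = 32.21 L


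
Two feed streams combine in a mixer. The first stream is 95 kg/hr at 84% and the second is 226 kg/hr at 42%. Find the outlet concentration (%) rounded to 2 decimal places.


Mass balance on solute: F1*x1 + F2*x2 = F3*x3
F3 = F1 + F2 = 95 + 226 = 321 kg/hr
x3 = (F1*x1 + F2*x2)/F3
x3 = (95*0.84 + 226*0.42) / 321
x3 = 54.43%


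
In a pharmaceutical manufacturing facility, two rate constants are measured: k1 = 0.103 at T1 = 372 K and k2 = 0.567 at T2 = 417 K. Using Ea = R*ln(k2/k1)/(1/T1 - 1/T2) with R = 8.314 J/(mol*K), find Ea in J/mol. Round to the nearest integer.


Ea = R * ln(k2/k1) / (1/T1 - 1/T2)
ln(k2/k1) = ln(0.567/0.103) = 1.7056303
1/T1 - 1/T2 = 1/372 - 1/417 = 0.000290090508
Ea = 8.314 * 1.7056303 / 0.000290090508
Ea = 48883 J/mol


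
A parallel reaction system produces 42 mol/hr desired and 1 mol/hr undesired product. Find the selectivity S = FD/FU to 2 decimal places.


S = desired product rate / undesired product rate
S = 42 / 1
S = 42.00


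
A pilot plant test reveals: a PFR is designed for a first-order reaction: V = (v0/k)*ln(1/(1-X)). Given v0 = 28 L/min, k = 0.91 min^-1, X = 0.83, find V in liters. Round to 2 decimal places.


V = (v0/k) * ln(1/(1-X))
V = (28/0.91) * ln(1/(1-0.83))
V = 30.769231 * ln(5.882353)
V = 30.769231 * 1.771957
V = 54.52 L


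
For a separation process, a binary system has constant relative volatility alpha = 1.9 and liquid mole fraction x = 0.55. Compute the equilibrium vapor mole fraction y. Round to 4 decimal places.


y = alpha*x / (1 + (alpha-1)*x)
y = 1.9*0.55 / (1 + (1.9-1)*0.55)
y = 1.045 / (1 + 0.495)
y = 1.045 / 1.495
y = 0.6990


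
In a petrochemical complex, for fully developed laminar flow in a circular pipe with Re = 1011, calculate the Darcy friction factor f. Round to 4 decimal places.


f = 64 / Re
f = 64 / 1011
f = 0.0633


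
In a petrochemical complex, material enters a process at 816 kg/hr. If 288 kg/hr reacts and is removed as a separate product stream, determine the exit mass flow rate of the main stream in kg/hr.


Steady-state mass balance on the main outlet: F_out = F_in - F_removed
F_out = 816 - 288
F_out = 528 kg/hr


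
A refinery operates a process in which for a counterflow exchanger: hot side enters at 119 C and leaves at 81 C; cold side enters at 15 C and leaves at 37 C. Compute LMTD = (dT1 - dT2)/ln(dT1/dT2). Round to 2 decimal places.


dT1 = Th_in - Tc_out = 119 - 37 = 82
dT2 = Th_out - Tc_in = 81 - 15 = 66
LMTD = (dT1 - dT2) / ln(dT1/dT2)
LMTD = (82 - 66) / ln(82/66)
LMTD = 73.71 K


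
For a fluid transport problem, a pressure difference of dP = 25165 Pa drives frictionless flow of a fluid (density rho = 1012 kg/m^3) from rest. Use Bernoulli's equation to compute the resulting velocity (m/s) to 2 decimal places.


v = sqrt(2*dP/rho)
v = sqrt(2*25165/1012)
v = sqrt(49.733202)
v = 7.05 m/s


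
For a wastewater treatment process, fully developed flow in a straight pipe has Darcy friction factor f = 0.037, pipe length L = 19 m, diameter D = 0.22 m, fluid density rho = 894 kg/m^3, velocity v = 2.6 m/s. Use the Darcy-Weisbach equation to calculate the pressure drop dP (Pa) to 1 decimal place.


dP = f * (L/D) * (rho*v^2/2)
dP = 0.037 * (19/0.22) * (894*2.6^2/2)
L/D = 86.36363636
rho*v^2/2 = 894*6.76/2 = 3021.72
dP = 0.037 * 86.36363636 * 3021.72
dP = 9655.8 Pa


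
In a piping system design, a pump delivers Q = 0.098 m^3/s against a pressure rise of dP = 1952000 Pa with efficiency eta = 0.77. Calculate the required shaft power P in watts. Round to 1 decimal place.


P = Q * dP / eta
P = 0.098 * 1952000 / 0.77
P = 191296.0 / 0.77
P = 248436.4 W


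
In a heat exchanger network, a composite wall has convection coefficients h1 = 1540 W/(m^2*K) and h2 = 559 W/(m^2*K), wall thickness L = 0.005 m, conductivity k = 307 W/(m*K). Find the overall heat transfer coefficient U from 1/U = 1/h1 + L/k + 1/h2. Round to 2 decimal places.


1/U = 1/h1 + L/k + 1/h2
1/U = 1/1540 + 0.005/307 + 1/559
1/U = 0.0006493506 + 1.62866e-05 + 0.0017889088
1/U = 0.002454546
U = 407.41 W/(m^2*K)


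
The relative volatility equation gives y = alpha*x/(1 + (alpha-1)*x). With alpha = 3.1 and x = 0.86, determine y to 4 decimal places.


y = alpha*x / (1 + (alpha-1)*x)
y = 3.1*0.86 / (1 + (3.1-1)*0.86)
y = 2.666 / (1 + 1.806)
y = 2.666 / 2.806
y = 0.9501


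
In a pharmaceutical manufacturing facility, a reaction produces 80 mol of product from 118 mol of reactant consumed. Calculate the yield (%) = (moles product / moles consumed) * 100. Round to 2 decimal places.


Yield = (moles product / moles consumed) * 100%
Yield = (80 / 118) * 100
Yield = 0.678 * 100
Yield = 67.80%


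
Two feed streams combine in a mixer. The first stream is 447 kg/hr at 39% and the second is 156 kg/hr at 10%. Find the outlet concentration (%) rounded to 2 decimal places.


Mass balance on solute: F1*x1 + F2*x2 = F3*x3
F3 = F1 + F2 = 447 + 156 = 603 kg/hr
x3 = (F1*x1 + F2*x2)/F3
x3 = (447*0.39 + 156*0.1) / 603
x3 = 31.50%


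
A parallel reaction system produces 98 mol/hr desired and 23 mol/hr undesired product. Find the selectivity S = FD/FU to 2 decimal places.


S = desired product rate / undesired product rate
S = 98 / 23
S = 4.26


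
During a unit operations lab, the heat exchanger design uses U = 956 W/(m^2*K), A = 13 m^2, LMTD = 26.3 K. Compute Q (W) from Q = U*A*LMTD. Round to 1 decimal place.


Q = U * A * LMTD
Q = 956 * 13 * 26.3
Q = 326856.4 W


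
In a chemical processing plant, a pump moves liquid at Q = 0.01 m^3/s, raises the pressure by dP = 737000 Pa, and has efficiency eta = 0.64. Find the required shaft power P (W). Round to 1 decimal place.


P = Q * dP / eta
P = 0.01 * 737000 / 0.64
P = 7370.0 / 0.64
P = 11515.6 W


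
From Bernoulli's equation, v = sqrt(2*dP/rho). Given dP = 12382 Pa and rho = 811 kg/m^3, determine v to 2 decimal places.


v = sqrt(2*dP/rho)
v = sqrt(2*12382/811)
v = sqrt(30.535142)
v = 5.53 m/s


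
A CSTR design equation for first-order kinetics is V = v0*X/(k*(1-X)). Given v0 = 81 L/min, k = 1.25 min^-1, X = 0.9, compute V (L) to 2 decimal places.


V = v0 * X / (k * (1 - X))
V = 81 * 0.9 / (1.25 * (1 - 0.9))
V = 72.9 / (1.25 * 0.1)
V = 72.9 / 0.125
V = 583.20 L


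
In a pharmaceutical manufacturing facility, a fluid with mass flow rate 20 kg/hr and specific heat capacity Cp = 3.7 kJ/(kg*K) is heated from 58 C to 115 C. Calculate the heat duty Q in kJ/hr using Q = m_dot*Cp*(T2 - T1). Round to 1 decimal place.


Q = m_dot * Cp * (T2 - T1)
Q = 20 * 3.7 * (115 - 58)
Q = 20 * 3.7 * 57
Q = 4218.0 kJ/hr


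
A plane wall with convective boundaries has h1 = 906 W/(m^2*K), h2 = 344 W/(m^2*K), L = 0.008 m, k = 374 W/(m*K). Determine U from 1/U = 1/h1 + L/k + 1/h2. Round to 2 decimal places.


1/U = 1/h1 + L/k + 1/h2
1/U = 1/906 + 0.008/374 + 1/344
1/U = 0.0011037528 + 2.13904e-05 + 0.0029069767
1/U = 0.0040321199
U = 248.01 W/(m^2*K)


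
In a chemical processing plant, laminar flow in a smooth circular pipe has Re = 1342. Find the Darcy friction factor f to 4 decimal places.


f = 64 / Re
f = 64 / 1342
f = 0.0477


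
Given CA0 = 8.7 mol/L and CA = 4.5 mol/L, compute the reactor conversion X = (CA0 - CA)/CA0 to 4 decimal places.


X = (CA0 - CA) / CA0
X = (8.7 - 4.5) / 8.7
X = 4.2 / 8.7
X = 0.4828


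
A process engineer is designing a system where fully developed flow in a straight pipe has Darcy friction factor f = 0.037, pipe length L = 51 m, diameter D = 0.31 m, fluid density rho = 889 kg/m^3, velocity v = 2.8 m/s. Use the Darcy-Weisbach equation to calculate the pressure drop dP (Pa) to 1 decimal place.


dP = f * (L/D) * (rho*v^2/2)
dP = 0.037 * (51/0.31) * (889*2.8^2/2)
L/D = 164.51612903
rho*v^2/2 = 889*7.84/2 = 3484.88
dP = 0.037 * 164.51612903 * 3484.88
dP = 21212.8 Pa


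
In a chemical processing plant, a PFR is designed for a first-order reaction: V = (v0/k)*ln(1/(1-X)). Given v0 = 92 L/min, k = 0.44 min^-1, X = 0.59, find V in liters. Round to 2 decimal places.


V = (v0/k) * ln(1/(1-X))
V = (92/0.44) * ln(1/(1-0.59))
V = 209.090909 * ln(2.439024)
V = 209.090909 * 0.891598
V = 186.43 L


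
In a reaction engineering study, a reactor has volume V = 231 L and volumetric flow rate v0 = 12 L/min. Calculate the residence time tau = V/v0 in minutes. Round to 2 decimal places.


tau = V / v0
tau = 231 / 12
tau = 19.25 min


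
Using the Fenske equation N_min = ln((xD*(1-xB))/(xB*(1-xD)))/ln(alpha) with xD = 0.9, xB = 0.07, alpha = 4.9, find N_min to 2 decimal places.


N_min = ln((xD*(1-xB))/(xB*(1-xD))) / ln(alpha)
Numerator inside ln: 0.837 / 0.007 = 119.571429
ln(119.571429) = 4.783914
ln(alpha) = ln(4.9) = 1.589235
N_min = 4.783914 / 1.589235 = 3.01


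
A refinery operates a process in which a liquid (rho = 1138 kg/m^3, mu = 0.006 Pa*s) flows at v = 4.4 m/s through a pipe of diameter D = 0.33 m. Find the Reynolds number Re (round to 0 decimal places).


Re = rho * v * D / mu
Re = 1138 * 4.4 * 0.33 / 0.006
Re = 1652.376 / 0.006
Re = 275396


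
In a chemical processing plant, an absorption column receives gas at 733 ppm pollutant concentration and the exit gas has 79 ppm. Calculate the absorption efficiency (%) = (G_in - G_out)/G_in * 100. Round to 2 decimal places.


Efficiency = (G_in - G_out) / G_in * 100%
Efficiency = (733 - 79) / 733 * 100
Efficiency = 654 / 733 * 100
Efficiency = 89.22%


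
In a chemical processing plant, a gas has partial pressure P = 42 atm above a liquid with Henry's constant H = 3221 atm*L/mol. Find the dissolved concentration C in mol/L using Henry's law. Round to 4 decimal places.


C = P / H
C = 42 / 3221
C = 0.0130 mol/L


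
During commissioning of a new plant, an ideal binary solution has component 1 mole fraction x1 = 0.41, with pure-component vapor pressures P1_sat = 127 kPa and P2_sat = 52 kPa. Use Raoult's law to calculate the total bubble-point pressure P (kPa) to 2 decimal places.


P = x1*P1_sat + x2*P2_sat
x2 = 1 - x1 = 1 - 0.41 = 0.59
P = 0.41*127 + 0.59*52
P = 52.07 + 30.68
P = 82.75 kPa
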